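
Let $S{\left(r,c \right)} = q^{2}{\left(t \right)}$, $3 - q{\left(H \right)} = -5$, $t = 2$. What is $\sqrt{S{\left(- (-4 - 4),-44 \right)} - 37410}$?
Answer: $i \sqrt{37346} \approx 193.25 i$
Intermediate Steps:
$q{\left(H \right)} = 8$ ($q{\left(H \right)} = 3 - -5 = 3 + 5 = 8$)
$S{\left(r,c \right)} = 64$ ($S{\left(r,c \right)} = 8^{2} = 64$)
$\sqrt{S{\left(- (-4 - 4),-44 \right)} - 37410} = \sqrt{64 - 37410} = \sqrt{-37346} = i \sqrt{37346}$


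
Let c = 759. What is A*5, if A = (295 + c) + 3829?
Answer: 24415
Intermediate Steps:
A = 4883 (A = (295 + 759) + 3829 = 1054 + 3829 = 4883)
A*5 = 4883*5 = 24415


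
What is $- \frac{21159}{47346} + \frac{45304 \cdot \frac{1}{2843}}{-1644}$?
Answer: $- \frac{8419987001}{18440840886} \approx -0.45659$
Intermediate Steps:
$- \frac{21159}{47346} + \frac{45304 \cdot \frac{1}{2843}}{-1644} = \left(-21159\right) \frac{1}{47346} + 45304 \cdot \frac{1}{2843} \left(- \frac{1}{1644}\right) = - \frac{7053}{15782} + \frac{45304}{2843} \left(- \frac{1}{1644}\right) = - \frac{7053}{15782} - \frac{11326}{1168473} = - \frac{8419987001}{18440840886}$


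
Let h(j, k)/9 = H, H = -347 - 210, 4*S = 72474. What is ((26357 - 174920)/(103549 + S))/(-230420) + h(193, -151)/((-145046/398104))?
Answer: 27974285763802421049/2033155134258050 ≈ 13759.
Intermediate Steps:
S = 36237/2 (S = (¼)*72474 = 36237/2 ≈ 18119.)
H = -557
h(j, k) = -5013 (h(j, k) = 9*(-557) = -5013)
((26357 - 174920)/(103549 + S))/(-230420) + h(193, -151)/((-145046/398104)) = ((26357 - 174920)/(103549 + 36237/2))/(-230420) - 5013/((-145046/398104)) = -148563/243335/2*(-1/230420) - 5013/((-145046*1/398104)) = -148563*2/243335*(-1/230420) - 5013/(-72523/199052) = -297126/243335*(-1/230420) - 5013*(-199052/72523) = 148563/28034625350 + 997847676/72523 = 27974285763802421049/2033155134258050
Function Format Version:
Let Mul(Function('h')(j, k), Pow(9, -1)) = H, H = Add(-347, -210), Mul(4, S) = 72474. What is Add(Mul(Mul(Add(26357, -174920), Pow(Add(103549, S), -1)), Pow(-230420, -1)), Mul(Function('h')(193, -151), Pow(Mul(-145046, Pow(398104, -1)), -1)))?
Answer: Rational(27974285763802421049, 2033155134258050) ≈ 13759.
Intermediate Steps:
S = Rational(36237, 2) (S = Mul(Rational(1, 4), 72474) = Rational(36237, 2) ≈ 18119.)
H = -557
Function('h')(j, k) = -5013 (Function('h')(j, k) = Mul(9, -557) = -5013)
Add(Mul(Mul(Add(26357, -174920), Pow(Add(103549, S), -1)), Pow(-230420, -1)), Mul(Function('h')(193, -151), Pow(Mul(-145046, Pow(398104, -1)), -1))) = Add(Mul(Mul(Add(26357, -174920), Pow(Add(103549, Rational(36237, 2)), -1)), Pow(-230420, -1)), Mul(-5013, Pow(Mul(-145046, Pow(398104, -1)), -1))) = Add(Mul(Mul(-148563, Pow(Rational(243335, 2), -1)), Rational(-1, 230420)), Mul(-5013, Pow(Mul(-145046, Rational(1, 398104)), -1))) = Add(Mul(Mul(-148563, Rational(2, 243335)), Rational(-1, 230420)), Mul(-5013, Pow(Rational(-72523, 199052), -1))) = Add(Mul(Rational(-297126, 243335), Rational(-1, 230420)), Mul(-5013, Rational(-199052, 72523))) = Add(Rational(148563, 28034625350), Rational(997847676, 72523)) = Rational(27974285763802421049, 2033155134258050)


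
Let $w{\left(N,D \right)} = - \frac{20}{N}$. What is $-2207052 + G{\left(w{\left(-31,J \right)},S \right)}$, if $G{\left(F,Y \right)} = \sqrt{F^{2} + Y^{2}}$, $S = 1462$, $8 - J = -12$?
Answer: $-2207052 + \frac{2 \sqrt{513521021}}{31} \approx -2.2056 \cdot 10^{6}$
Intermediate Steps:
$J = 20$ ($J = 8 - -12 = 8 + 12 = 20$)
$-2207052 + G{\left(w{\left(-31,J \right)},S \right)} = -2207052 + \sqrt{\left(- \frac{20}{-31}\right)^{2} + 1462^{2}} = -2207052 + \sqrt{\left(\left(-20\right) \left(- \frac{1}{31}\right)\right)^{2} + 2137444} = -2207052 + \sqrt{\left(\frac{20}{31}\right)^{2} + 2137444} = -2207052 + \sqrt{\frac{400}{961} + 2137444} = -2207052 + \sqrt{\frac{2054084084}{961}} = -2207052 + \frac{2 \sqrt{513521021}}{31}$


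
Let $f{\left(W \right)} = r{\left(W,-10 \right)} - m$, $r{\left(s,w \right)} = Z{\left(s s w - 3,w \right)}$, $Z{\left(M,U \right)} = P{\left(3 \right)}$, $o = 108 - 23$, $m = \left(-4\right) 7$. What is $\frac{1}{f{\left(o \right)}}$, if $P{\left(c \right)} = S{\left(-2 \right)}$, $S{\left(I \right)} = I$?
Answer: $\frac{1}{26} \approx 0.038462$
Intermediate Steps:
$m = -28$
$P{\left(c \right)} = -2$
$o = 85$ ($o = 108 - 23 = 85$)
$Z{\left(M,U \right)} = -2$
$r{\left(s,w \right)} = -2$
$f{\left(W \right)} = 26$ ($f{\left(W \right)} = -2 - -28 = -2 + 28 = 26$)
$\frac{1}{f{\left(o \right)}} = \frac{1}{26}$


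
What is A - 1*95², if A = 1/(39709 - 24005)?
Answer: -141728599/15704 ≈ -9025.0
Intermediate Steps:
A = 1/15704 ≈ 6.3678e-5
A - 1*95² = 1/15704 - 1*95² = 1/15704 - 1*9025 = 1/15704 - 9025 = -141728599/15704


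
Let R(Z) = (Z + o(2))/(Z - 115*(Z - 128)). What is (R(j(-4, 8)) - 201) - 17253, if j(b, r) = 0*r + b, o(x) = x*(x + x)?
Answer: -66220475/3794 ≈ -17454.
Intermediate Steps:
o(x) = 2*x² (o(x) = x*(2*x) = 2*x²)
j(b, r) = b (j(b, r) = 0 + b = b)
R(Z) = (8 + Z)/(14720 - 114*Z) (R(Z) = (Z + 2*2²)/(Z - 115*(Z - 128)) = (Z + 2*4)/(Z - 115*(-128 + Z)) = (Z + 8)/(Z + (14720 - 115*Z)) = (8 + Z)/(14720 - 114*Z))
(R(j(-4, 8)) - 201) - 17253 = ((-8 - 1*(-4))/(2*(-7360 + 57*(-4))) - 201) - 17253 = ((-8 + 4)/(2*(-7360 - 228)) - 201) - 17253 = ((½)*(-4)/(-7588) - 201) - 17253 = ((½)*(-1/7588)*(-4) - 201) - 17253 = (1/3794 - 201) - 17253 = -762593/3794 - 17253 = -66220475/3794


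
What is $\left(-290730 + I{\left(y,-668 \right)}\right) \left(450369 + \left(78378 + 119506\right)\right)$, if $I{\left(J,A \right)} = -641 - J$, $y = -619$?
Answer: $-188480856256$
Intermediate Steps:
$\left(-290730 + I{\left(y,-668 \right)}\right) \left(450369 + \left(78378 + 119506\right)\right) = \left(-290730 - 22\right) \left(450369 + \left(78378 + 119506\right)\right) = \left(-290730 + \left(-641 + 619\right)\right) \left(450369 + 197884\right) = \left(-290730 - 22\right) 648253 = \left(-290752\right) 648253 = -188480856256$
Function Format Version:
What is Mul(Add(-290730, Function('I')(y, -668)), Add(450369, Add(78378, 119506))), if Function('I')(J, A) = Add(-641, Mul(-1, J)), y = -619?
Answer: -188480856256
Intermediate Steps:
Mul(Add(-290730, Function('I')(y, -668)), Add(450369, Add(78378, 119506))) = Mul(Add(-290730, Add(-641, Mul(-1, -619))), Add(450369, Add(78378, 119506))) = Mul(Add(-290730, Add(-641, 619)), Add(450369, 197884)) = Mul(Add(-290730, -22), 648253) = Mul(-290752, 648253) = -188480856256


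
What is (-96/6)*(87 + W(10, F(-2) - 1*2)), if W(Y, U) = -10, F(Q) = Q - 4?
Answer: -1232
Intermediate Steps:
F(Q) = -4 + Q
(-96/6)*(87 + W(10, F(-2) - 1*2)) = (-96/6)*(87 - 10) = -96*⅙*77 = -16*77 = -1232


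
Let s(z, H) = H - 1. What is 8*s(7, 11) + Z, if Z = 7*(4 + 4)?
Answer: 136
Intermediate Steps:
s(z, H) = -1 + H
Z = 56 (Z = 7*8 = 56)
8*s(7, 11) + Z = 8*(-1 + 11) + 56 = 8*10 + 56 = 80 + 56 = 136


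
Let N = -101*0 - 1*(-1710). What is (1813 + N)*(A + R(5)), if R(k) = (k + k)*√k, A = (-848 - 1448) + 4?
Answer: -8074716 + 35230*√5 ≈ -7.9959e+6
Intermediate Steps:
A = -2292 (A = -2296 + 4 = -2292)
R(k) = 2*k^(3/2) (R(k) = (2*k)*√k = 2*k^(3/2))
N = 1710 (N = 0 + 1710 = 1710)
(1813 + N)*(A + R(5)) = (1813 + 1710)*(-2292 + 2*5^(3/2)) = 3523*(-2292 + 2*(5*√5)) = 3523*(-2292 + 10*√5) = -8074716 + 35230*√5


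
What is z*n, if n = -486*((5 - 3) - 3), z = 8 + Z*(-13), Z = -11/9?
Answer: 11610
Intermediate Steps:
Z = -11/9 (Z = -11*1/9 = -11/9 ≈ -1.2222)
z = 215/9 (z = 8 - 11/9*(-13) = 8 + 143/9 = 215/9 ≈ 23.889)
n = 486 (n = -486*(2 - 3) = -486*(-1) = 486)
z*n = (215/9)*486 = 11610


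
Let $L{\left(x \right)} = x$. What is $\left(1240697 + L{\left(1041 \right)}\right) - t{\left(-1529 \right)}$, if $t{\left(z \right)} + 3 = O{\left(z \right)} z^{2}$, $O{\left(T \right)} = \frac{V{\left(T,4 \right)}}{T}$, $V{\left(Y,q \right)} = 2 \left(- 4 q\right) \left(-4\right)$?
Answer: $1437453$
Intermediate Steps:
$V{\left(Y,q \right)} = 32 q$ ($V{\left(Y,q \right)} = - 8 q \left(-4\right) = 32 q$)
$O{\left(T \right)} = \frac{128}{T}$ ($O{\left(T \right)} = \frac{32 \cdot 4}{T} = \frac{128}{T}$)
$t{\left(z \right)} = -3 + 128 z$ ($t{\left(z \right)} = -3 + \frac{128}{z} z^{2} = -3 + 128 z$)
$\left(1240697 + L{\left(1041 \right)}\right) - t{\left(-1529 \right)} = \left(1240697 + 1041\right) - \left(-3 + 128 \left(-1529\right)\right) = 1241738 - \left(-3 - 195712\right) = 1241738 - -195715 = 1241738 + 195715 = 1437453$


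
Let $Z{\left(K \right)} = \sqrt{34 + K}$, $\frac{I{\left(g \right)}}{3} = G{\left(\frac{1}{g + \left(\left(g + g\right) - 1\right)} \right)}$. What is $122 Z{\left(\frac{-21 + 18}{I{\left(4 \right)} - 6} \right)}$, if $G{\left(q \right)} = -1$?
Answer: $\frac{122 \sqrt{309}}{3} \approx 714.85$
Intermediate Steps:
$I{\left(g \right)} = -3$ ($I{\left(g \right)} = 3 \left(-1\right) = -3$)
$122 Z{\left(\frac{-21 + 18}{I{\left(4 \right)} - 6} \right)} = 122 \sqrt{34 + \frac{-21 + 18}{-3 - 6}} = 122 \sqrt{34 - \frac{3}{-9}} = 122 \sqrt{34 - - \frac{1}{3}} = 122 \sqrt{34 + \frac{1}{3}} = 122 \sqrt{\frac{103}{3}} = 122 \frac{\sqrt{309}}{3} = \frac{122 \sqrt{309}}{3}$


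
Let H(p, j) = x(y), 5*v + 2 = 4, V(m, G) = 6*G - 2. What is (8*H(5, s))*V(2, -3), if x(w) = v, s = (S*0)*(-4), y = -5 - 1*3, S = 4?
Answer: -64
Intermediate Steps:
V(m, G) = -2 + 6*G
y = -8 (y = -5 - 3 = -8)
s = 0 (s = (4*0)*(-4) = 0*(-4) = 0)
v = ⅖ (v = -⅖ + (⅕)*4 = -⅖ + ⅘ = ⅖ ≈ 0.40000)
x(w) = ⅖
H(p, j) = ⅖
(8*H(5, s))*V(2, -3) = (8*(⅖))*(-2 + 6*(-3)) = 16*(-2 - 18)/5 = (16/5)*(-20) = -64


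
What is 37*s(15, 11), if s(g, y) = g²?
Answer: 8325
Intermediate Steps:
37*s(15, 11) = 37*15² = 37*225 = 8325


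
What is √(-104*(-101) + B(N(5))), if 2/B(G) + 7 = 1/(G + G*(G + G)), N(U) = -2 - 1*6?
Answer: 2*√1848446206/839 ≈ 102.49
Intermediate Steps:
N(U) = -8 (N(U) = -2 - 6 = -8)
B(G) = 2/(-7 + 1/(G + 2*G²)) (B(G) = 2/(-7 + 1/(G + G*(G + G))) = 2/(-7 + 1/(G + G*(2*G))) = 2/(-7 + 1/(G + 2*G²)))
√(-104*(-101) + B(N(5))) = √(-104*(-101) - 2*(-8)*(1 + 2*(-8))/(-1 + 7*(-8) + 14*(-8)²)) = √(10504 - 2*(-8)*(1 - 16)/(-1 - 56 + 14*64)) = √(10504 - 2*(-8)*(-15)/(-1 - 56 + 896)) = √(10504 - 2*(-8)*(-15)/839) = √(10504 - 2*(-8)*1/839*(-15)) = √(10504 - 240/839) = √(8812616/839) = 2*√1848446206/839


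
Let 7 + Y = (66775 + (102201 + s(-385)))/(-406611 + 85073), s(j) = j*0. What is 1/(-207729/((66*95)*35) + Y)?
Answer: -1680036050/14233455931 ≈ -0.11803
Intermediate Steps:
s(j) = 0
Y = -1209871/160769 (Y = -7 + (66775 + (102201 + 0))/(-406611 + 85073) = -7 + (66775 + 102201)/(-321538) = -7 + 168976*(-1/321538) = -7 - 84488/160769 = -1209871/160769 ≈ -7.5255)
1/(-207729/((66*95)*35) + Y) = 1/(-207729/((66*95)*35) - 1209871/160769) = 1/(-207729/(6270*35) - 1209871/160769) = 1/(-207729/219450 - 1209871/160769) = 1/(-207729*1/219450 - 1209871/160769) = 1/(-69243/73150 - 1209871/160769) = 1/(-14233455931/1680036050) = -1680036050/14233455931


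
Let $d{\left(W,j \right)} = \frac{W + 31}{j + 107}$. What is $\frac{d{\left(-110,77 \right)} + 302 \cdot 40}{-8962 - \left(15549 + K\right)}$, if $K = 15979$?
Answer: $- \frac{2222641}{7450160} \approx -0.29833$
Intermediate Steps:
$d{\left(W,j \right)} = \frac{31 + W}{107 + j}$
$\frac{d{\left(-110,77 \right)} + 302 \cdot 40}{-8962 - \left(15549 + K\right)} = \frac{\frac{31 - 110}{107 + 77} + 302 \cdot 40}{-8962 - 31528} = \frac{\frac{1}{184} \left(-79\right) + 12080}{-8962 - 31528} = \frac{- \frac{79}{184} + 12080}{-40490} = \frac{2222641}{184} \left(- \frac{1}{40490}\right) = - \frac{2222641}{7450160}$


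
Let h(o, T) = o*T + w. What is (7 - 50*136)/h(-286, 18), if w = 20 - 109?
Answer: 6793/5237 ≈ 1.2971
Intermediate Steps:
w = -89
h(o, T) = -89 + T*o (h(o, T) = o*T - 89 = T*o - 89 = -89 + T*o)
(7 - 50*136)/h(-286, 18) = (7 - 50*136)/(-89 + 18*(-286)) = (7 - 6800)/(-89 - 5148) = -6793/(-5237) = -6793*(-1/5237) = 6793/5237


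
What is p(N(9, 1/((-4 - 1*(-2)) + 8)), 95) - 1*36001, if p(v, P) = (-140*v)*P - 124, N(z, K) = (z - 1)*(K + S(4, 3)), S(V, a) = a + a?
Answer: -2076775/3 ≈ -6.9226e+5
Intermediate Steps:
S(V, a) = 2*a
N(z, K) = (-1 + z)*(6 + K) (N(z, K) = (z - 1)*(K + 2*3) = (-1 + z)*(K + 6) = (-1 + z)*(6 + K))
p(v, P) = -124 - 140*P*v (p(v, P) = -140*P*v - 124 = -124 - 140*P*v)
p(N(9, 1/((-4 - 1*(-2)) + 8)), 95) - 1*36001 = (-124 - 140*95*(-6 - 1/((-4 - 1*(-2)) + 8) + 6*9 + 9/((-4 - 1*(-2)) + 8))) - 1*36001 = (-124 - 140*95*(-6 - 1/((-4 + 2) + 8) + 54 + 9/((-4 + 2) + 8))) - 36001 = (-124 - 140*95*(-6 - 1/(-2 + 8) + 54 + 9/(-2 + 8))) - 36001 = (-124 - 140*95*(-6 - 1/6 + 54 + 9/6)) - 36001 = (-124 - 140*95*(-6 - 1*⅙ + 54 + (⅙)*9)) - 36001 = (-124 - 140*95*(-6 - ⅙ + 54 + 3/2)) - 36001 = (-124 - 140*95*148/3) - 36001 = (-124 - 1968400/3) - 36001 = -1968772/3 - 36001 = -2076775/3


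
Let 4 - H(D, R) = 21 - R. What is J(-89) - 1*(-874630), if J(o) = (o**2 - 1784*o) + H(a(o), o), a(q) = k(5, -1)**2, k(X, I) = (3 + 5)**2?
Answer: 1041221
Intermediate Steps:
k(X, I) = 64 (k(X, I) = 8**2 = 64)
a(q) = 4096 (a(q) = 64**2 = 4096)
H(D, R) = -17 + R (H(D, R) = 4 - (21 - R) = 4 + (-21 + R) = -17 + R)
J(o) = -17 + o**2 - 1783*o (J(o) = (o**2 - 1784*o) + (-17 + o) = -17 + o**2 - 1783*o)
J(-89) - 1*(-874630) = (-17 + (-89)**2 - 1783*(-89)) - 1*(-874630) = (-17 + 7921 + 158687) + 874630 = 166591 + 874630 = 1041221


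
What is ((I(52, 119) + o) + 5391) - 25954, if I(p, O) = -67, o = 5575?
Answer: -15055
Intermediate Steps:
((I(52, 119) + o) + 5391) - 25954 = ((-67 + 5575) + 5391) - 25954 = (5508 + 5391) - 25954 = 10899 - 25954 = -15055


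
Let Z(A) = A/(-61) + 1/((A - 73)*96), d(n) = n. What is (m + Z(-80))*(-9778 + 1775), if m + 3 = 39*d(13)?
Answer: -3623301036553/895968 ≈ -4.0440e+6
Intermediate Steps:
Z(A) = -A/61 + 1/(96*(-73 + A)) (Z(A) = A*(-1/61) + (1/96)/(-73 + A) = -A/61 + 1/(96*(-73 + A)))
m = 504 (m = -3 + 39*13 = -3 + 507 = 504)
(m + Z(-80))*(-9778 + 1775) = (504 + (61 - 96*(-80)² + 7008*(-80))/(5856*(-73 - 80)))*(-9778 + 1775) = (504 + (1/5856)*(61 - 96*6400 - 560640)/(-153))*(-8003) = (504 + (1/5856)*(-1/153)*(61 - 614400 - 560640))*(-8003) = (504 + (1/5856)*(-1/153)*(-1174979))*(-8003) = (504 + 1174979/895968)*(-8003) = (452742851/895968)*(-8003) = -3623301036553/895968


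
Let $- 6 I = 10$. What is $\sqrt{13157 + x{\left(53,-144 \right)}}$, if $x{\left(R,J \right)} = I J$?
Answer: $\sqrt{13397} \approx 115.75$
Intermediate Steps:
$I = - \frac{5}{3}$ ($I = \left(- \frac{1}{6}\right) 10 = - \frac{5}{3} \approx -1.6667$)
$x{\left(R,J \right)} = - \frac{5 J}{3}$
$\sqrt{13157 + x{\left(53,-144 \right)}} = \sqrt{13157 - -240} = \sqrt{13157 + 240} = \sqrt{13397}$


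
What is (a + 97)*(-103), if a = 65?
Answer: -16686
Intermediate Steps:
(a + 97)*(-103) = (65 + 97)*(-103) = 162*(-103) = -16686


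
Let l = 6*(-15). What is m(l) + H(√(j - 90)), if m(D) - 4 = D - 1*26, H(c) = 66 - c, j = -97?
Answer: -46 - I*√187 ≈ -46.0 - 13.675*I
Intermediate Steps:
l = -90
m(D) = -22 + D (m(D) = 4 + (D - 1*26) = 4 + (D - 26) = 4 + (-26 + D) = -22 + D)
m(l) + H(√(j - 90)) = (-22 - 90) + (66 - √(-97 - 90)) = -112 + (66 - √(-187)) = -112 + (66 - I*√187) = -46 - I*√187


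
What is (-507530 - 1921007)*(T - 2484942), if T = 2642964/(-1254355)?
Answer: 7569754844837177838/1254355 ≈ 6.0348e+12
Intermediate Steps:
T = -2642964/1254355 (T = 2642964*(-1/1254355) = -2642964/1254355 ≈ -2.1070)
(-507530 - 1921007)*(T - 2484942) = (-507530 - 1921007)*(-2642964/1254355 - 2484942) = -2428537*(-3117002065374/1254355) = 7569754844837177838/1254355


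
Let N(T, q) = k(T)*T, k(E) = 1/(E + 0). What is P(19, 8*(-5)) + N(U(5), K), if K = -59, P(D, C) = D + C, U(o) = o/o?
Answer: -20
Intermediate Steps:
U(o) = 1
P(D, C) = C + D
k(E) = 1/E
N(T, q) = 1 (N(T, q) = T/T = 1)
P(19, 8*(-5)) + N(U(5), K) = (8*(-5) + 19) + 1 = (-40 + 19) + 1 = -21 + 1 = -20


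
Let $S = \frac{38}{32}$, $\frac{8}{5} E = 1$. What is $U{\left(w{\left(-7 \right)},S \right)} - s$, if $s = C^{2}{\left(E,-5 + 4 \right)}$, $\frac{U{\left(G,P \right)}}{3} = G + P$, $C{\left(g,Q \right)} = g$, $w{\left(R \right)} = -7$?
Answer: $- \frac{1141}{64} \approx -17.828$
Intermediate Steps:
$E = \frac{5}{8}$ ($E = \frac{5}{8} \cdot 1 = \frac{5}{8} \approx 0.625$)
$S = \frac{19}{16}$ ($S = 38 \cdot \frac{1}{32} = \frac{19}{16} \approx 1.1875$)
$U{\left(G,P \right)} = 3 G + 3 P$ ($U{\left(G,P \right)} = 3 \left(G + P\right) = 3 G + 3 P$)
$s = \frac{25}{64}$ ($s = \left(\frac{5}{8}\right)^{2} = \frac{25}{64} \approx 0.39063$)
$U{\left(w{\left(-7 \right)},S \right)} - s = \left(3 \left(-7\right) + 3 \cdot \frac{19}{16}\right) - \frac{25}{64} = \left(-21 + \frac{57}{16}\right) - \frac{25}{64} = - \frac{279}{16} - \frac{25}{64} = - \frac{1141}{64}$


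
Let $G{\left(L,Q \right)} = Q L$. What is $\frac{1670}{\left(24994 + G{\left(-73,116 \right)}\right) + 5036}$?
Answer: $\frac{835}{10781} \approx 0.077451$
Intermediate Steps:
$G{\left(L,Q \right)} = L Q$
$\frac{1670}{\left(24994 + G{\left(-73,116 \right)}\right) + 5036} = \frac{1670}{\left(24994 - 8468\right) + 5036} = \frac{1670}{16526 + 5036} = \frac{1670}{21562} = 1670 \cdot \frac{1}{21562} = \frac{835}{10781}$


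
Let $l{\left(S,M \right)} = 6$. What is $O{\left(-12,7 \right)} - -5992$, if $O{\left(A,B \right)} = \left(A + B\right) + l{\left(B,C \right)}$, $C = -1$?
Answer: $5993$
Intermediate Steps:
$O{\left(A,B \right)} = 6 + A + B$ ($O{\left(A,B \right)} = \left(A + B\right) + 6 = 6 + A + B$)
$O{\left(-12,7 \right)} - -5992 = \left(6 - 12 + 7\right) - -5992 = 1 + 5992 = 5993$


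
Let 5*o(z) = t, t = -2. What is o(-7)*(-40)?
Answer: 16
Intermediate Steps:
o(z) = -2/5 (o(z) = (1/5)*(-2) = -2/5)
o(-7)*(-40) = -2/5*(-40) = 16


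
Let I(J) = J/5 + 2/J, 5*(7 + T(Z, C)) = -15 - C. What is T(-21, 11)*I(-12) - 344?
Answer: -46903/150 ≈ -312.69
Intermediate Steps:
T(Z, C) = -10 - C/5 (T(Z, C) = -7 + (-15 - C)/5 = -7 + (-3 - C/5) = -10 - C/5)
I(J) = 2/J + J/5 (I(J) = J*(⅕) + 2/J = J/5 + 2/J = 2/J + J/5)
T(-21, 11)*I(-12) - 344 = (-10 - ⅕*11)*(2/(-12) + (⅕)*(-12)) - 344 = (-10 - 11/5)*(2*(-1/12) - 12/5) - 344 = -61*(-⅙ - 12/5)/5 - 344 = -61/5*(-77/30) - 344 = 4697/150 - 344 = -46903/150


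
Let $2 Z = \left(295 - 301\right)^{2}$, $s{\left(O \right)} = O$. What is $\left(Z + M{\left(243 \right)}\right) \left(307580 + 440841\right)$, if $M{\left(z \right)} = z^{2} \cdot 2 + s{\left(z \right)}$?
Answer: $88582361139$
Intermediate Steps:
$M{\left(z \right)} = z + 2 z^{2}$ ($M{\left(z \right)} = z^{2} \cdot 2 + z = 2 z^{2} + z = z + 2 z^{2}$)
$Z = 18$ ($Z = \frac{\left(295 - 301\right)^{2}}{2} = \frac{\left(-6\right)^{2}}{2} = \frac{1}{2} \cdot 36 = 18$)
$\left(Z + M{\left(243 \right)}\right) \left(307580 + 440841\right) = \left(18 + 243 \left(1 + 2 \cdot 243\right)\right) \left(307580 + 440841\right) = \left(18 + 243 \left(1 + 486\right)\right) 748421 = \left(18 + 243 \cdot 487\right) 748421 = \left(18 + 118341\right) 748421 = 118359 \cdot 748421 = 88582361139$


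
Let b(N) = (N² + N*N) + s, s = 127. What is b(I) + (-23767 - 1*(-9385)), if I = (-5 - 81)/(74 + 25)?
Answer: -139698463/9801 ≈ -14253.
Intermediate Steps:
I = -86/99 ≈ -0.86869
b(N) = 127 + 2*N² (b(N) = (N² + N*N) + 127 = (N² + N²) + 127 = 2*N² + 127 = 127 + 2*N²)
b(I) + (-23767 - 1*(-9385)) = (127 + 2*(-86/99)²) + (-23767 - 1*(-9385)) = (127 + 2*(7396/9801)) + (-23767 + 9385) = (127 + 14792/9801) - 14382 = 1259519/9801 - 14382 = -139698463/9801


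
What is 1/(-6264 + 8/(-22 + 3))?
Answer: -19/119024 ≈ -0.00015963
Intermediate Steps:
1/(-6264 + 8/(-22 + 3)) = 1/(-6264 + 8/(-19)) = 1/(-6264 + 8*(-1/19)) = 1/(-6264 - 8/19) = 1/(-119024/19) = -19/119024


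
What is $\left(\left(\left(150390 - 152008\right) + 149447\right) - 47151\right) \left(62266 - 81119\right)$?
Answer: $-1898082334$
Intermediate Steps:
$\left(\left(\left(150390 - 152008\right) + 149447\right) - 47151\right) \left(62266 - 81119\right) = \left(\left(-1618 + 149447\right) - 47151\right) \left(-18853\right) = \left(147829 - 47151\right) \left(-18853\right) = 100678 \left(-18853\right) = -1898082334$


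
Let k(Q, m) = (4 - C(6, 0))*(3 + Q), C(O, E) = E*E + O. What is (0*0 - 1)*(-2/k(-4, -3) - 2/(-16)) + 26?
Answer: 215/8 ≈ 26.875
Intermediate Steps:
C(O, E) = O + E**2 (C(O, E) = E**2 + O = O + E**2)
k(Q, m) = -6 - 2*Q (k(Q, m) = (4 - (6 + 0**2))*(3 + Q) = (4 - (6 + 0))*(3 + Q) = (4 - 1*6)*(3 + Q) = (4 - 6)*(3 + Q) = -2*(3 + Q) = -6 - 2*Q)
(0*0 - 1)*(-2/k(-4, -3) - 2/(-16)) + 26 = (0*0 - 1)*(-2/(-6 - 2*(-4)) - 2/(-16)) + 26 = (0 - 1)*(-2/(-6 + 8) - 2*(-1/16)) + 26 = -(-2/2 + 1/8) + 26 = -(-2*1/2 + 1/8) + 26 = -(-1 + 1/8) + 26 = -1*(-7/8) + 26 = 7/8 + 26 = 215/8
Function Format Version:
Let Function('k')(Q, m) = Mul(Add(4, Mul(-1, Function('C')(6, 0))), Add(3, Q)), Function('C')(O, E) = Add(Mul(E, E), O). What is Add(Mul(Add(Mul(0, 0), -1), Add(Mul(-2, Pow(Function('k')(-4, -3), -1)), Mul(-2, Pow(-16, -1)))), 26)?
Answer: Rational(215, 8) ≈ 26.875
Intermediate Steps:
Function('C')(O, E) = Add(O, Pow(E, 2)) (Function('C')(O, E) = Add(Pow(E, 2), O) = Add(O, Pow(E, 2)))
Function('k')(Q, m) = Add(-6, Mul(-2, Q)) (Function('k')(Q, m) = Mul(Add(4, Mul(-1, Add(6, Pow(0, 2)))), Add(3, Q)) = Mul(Add(4, Mul(-1, Add(6, 0))), Add(3, Q)) = Mul(Add(4, Mul(-1, 6)), Add(3, Q)) = Mul(Add(4, -6), Add(3, Q)) = Mul(-2, Add(3, Q)) = Add(-6, Mul(-2, Q)))
Add(Mul(Add(Mul(0, 0), -1), Add(Mul(-2, Pow(Function('k')(-4, -3), -1)), Mul(-2, Pow(-16, -1)))), 26) = Add(Mul(Add(Mul(0, 0), -1), Add(Mul(-2, Pow(Add(-6, Mul(-2, -4)), -1)), Mul(-2, Pow(-16, -1)))), 26) = Add(Mul(Add(0, -1), Add(Mul(-2, Pow(Add(-6, 8), -1)), Mul(-2, Rational(-1, 16)))), 26) = Add(Mul(-1, Add(Mul(-2, Pow(2, -1)), Rational(1, 8))), 26) = Add(Mul(-1, Add(Mul(-2, Rational(1, 2)), Rational(1, 8))), 26) = Add(Mul(-1, Add(-1, Rational(1, 8))), 26) = Add(Mul(-1, Rational(-7, 8)), 26) = Add(Rational(7, 8), 26) = Rational(215, 8)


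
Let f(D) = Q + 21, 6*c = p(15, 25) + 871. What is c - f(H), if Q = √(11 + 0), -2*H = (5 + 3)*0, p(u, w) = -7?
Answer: 123 - √11 ≈ 119.68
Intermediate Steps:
H = 0 (H = -(5 + 3)*0/2 = -4*0 = -½*0 = 0)
c = 144 (c = (-7 + 871)/6 = (⅙)*864 = 144)
Q = √11 ≈ 3.3166
f(D) = 21 + √11 (f(D) = √11 + 21 = 21 + √11)
c - f(H) = 144 - (21 + √11) = 144 + (-21 - √11) = 123 - √11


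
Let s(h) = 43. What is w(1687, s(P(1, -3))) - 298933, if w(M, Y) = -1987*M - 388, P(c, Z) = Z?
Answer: -3651390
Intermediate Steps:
w(M, Y) = -388 - 1987*M
w(1687, s(P(1, -3))) - 298933 = (-388 - 1987*1687) - 298933 = (-388 - 3352069) - 298933 = -3352457 - 298933 = -3651390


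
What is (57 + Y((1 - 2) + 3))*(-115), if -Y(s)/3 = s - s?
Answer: -6555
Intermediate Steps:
Y(s) = 0 (Y(s) = -3*(s - s) = -3*0 = 0)
(57 + Y((1 - 2) + 3))*(-115) = (57 + 0)*(-115) = 57*(-115) = -6555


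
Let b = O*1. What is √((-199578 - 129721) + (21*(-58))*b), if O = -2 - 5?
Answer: I*√320773 ≈ 566.37*I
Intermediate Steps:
O = -7
b = -7 (b = -7*1 = -7)
√((-199578 - 129721) + (21*(-58))*b) = √((-199578 - 129721) + (21*(-58))*(-7)) = √(-329299 - 1218*(-7)) = √(-329299 + 8526) = √(-320773) = I*√320773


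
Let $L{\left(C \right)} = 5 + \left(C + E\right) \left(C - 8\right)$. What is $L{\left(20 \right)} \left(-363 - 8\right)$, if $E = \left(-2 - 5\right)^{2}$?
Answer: $-309043$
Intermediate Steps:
$E = 49$ ($E = \left(-7\right)^{2} = 49$)
$L{\left(C \right)} = 5 + \left(-8 + C\right) \left(49 + C\right)$ ($L{\left(C \right)} = 5 + \left(C + 49\right) \left(C - 8\right) = 5 + \left(49 + C\right) \left(-8 + C\right) = 5 + \left(-8 + C\right) \left(49 + C\right)$)
$L{\left(20 \right)} \left(-363 - 8\right) = \left(-387 + 20^{2} + 41 \cdot 20\right) \left(-363 - 8\right) = \left(-387 + 400 + 820\right) \left(-371\right) = 833 \left(-371\right) = -309043$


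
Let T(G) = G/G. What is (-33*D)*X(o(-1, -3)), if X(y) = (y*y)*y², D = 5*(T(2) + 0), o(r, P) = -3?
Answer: -13365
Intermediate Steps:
T(G) = 1
D = 5 (D = 5*(1 + 0) = 5*1 = 5)
X(y) = y⁴ (X(y) = y²*y² = y⁴)
(-33*D)*X(o(-1, -3)) = -33*5*(-3)⁴ = -165*81 = -13365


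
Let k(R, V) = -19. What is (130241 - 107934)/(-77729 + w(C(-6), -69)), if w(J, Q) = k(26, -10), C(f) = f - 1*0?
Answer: -22307/77748 ≈ -0.28691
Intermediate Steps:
C(f) = f (C(f) = f + 0 = f)
w(J, Q) = -19
(130241 - 107934)/(-77729 + w(C(-6), -69)) = (130241 - 107934)/(-77729 - 19) = 22307/(-77748) = 22307*(-1/77748) = -22307/77748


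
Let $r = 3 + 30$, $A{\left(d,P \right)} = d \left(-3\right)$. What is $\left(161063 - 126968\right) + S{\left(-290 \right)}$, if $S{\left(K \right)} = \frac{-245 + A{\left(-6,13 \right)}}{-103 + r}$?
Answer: $\frac{2386877}{70} \approx 34098.0$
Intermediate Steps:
$A{\left(d,P \right)} = - 3 d$
$r = 33$
$S{\left(K \right)} = \frac{227}{70}$ ($S{\left(K \right)} = \frac{-245 - -18}{-103 + 33} = \frac{-245 + 18}{-70} = \left(-227\right) \left(- \frac{1}{70}\right) = \frac{227}{70}$)
$\left(161063 - 126968\right) + S{\left(-290 \right)} = \left(161063 - 126968\right) + \frac{227}{70} = 34095 + \frac{227}{70} = \frac{2386877}{70}$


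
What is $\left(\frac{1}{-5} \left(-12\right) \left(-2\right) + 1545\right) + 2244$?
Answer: $\frac{18921}{5} \approx 3784.2$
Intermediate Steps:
$\left(\frac{1}{-5} \left(-12\right) \left(-2\right) + 1545\right) + 2244 = \left(\left(- \frac{1}{5}\right) \left(-12\right) \left(-2\right) + 1545\right) + 2244 = \left(\frac{12}{5} \left(-2\right) + 1545\right) + 2244 = \left(- \frac{24}{5} + 1545\right) + 2244 = \frac{7701}{5} + 2244 = \frac{18921}{5}$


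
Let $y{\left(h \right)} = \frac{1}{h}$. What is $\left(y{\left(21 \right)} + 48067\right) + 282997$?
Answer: $\frac{6952345}{21} \approx 3.3106 \cdot 10^{5}$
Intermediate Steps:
$\left(y{\left(21 \right)} + 48067\right) + 282997 = \left(\frac{1}{21} + 48067\right) + 282997 = \frac{1009408}{21} + 282997 = \frac{6952345}{21}$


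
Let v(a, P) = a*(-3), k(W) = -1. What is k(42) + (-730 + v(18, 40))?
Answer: -785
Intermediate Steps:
v(a, P) = -3*a
k(42) + (-730 + v(18, 40)) = -1 + (-730 - 3*18) = -1 + (-730 - 54) = -1 - 784 = -785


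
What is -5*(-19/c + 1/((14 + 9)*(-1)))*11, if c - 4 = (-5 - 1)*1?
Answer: -23925/46 ≈ -520.11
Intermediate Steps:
c = -2 (c = 4 + (-5 - 1)*1 = 4 - 6*1 = 4 - 6 = -2)
-5*(-19/c + 1/((14 + 9)*(-1)))*11 = -5*(-19/(-2) + 1/((14 + 9)*(-1)))*11 = -5*(-19*(-½) - 1/23)*11 = -5*(19/2 + (1/23)*(-1))*11 = -5*(19/2 - 1/23)*11 = -5*435/46*11 = -2175/46*11 = -23925/46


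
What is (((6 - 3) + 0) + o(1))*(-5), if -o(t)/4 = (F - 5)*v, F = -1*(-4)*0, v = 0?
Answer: -15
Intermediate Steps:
F = 0 (F = 4*0 = 0)
o(t) = 0 (o(t) = -4*(0 - 5)*0 = -(-20)*0 = -4*0 = 0)
(((6 - 3) + 0) + o(1))*(-5) = (((6 - 3) + 0) + 0)*(-5) = ((3 + 0) + 0)*(-5) = (3 + 0)*(-5) = 3*(-5) = -15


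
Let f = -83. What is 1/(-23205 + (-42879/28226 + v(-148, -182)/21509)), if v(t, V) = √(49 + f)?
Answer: -8553603538489532157954/198499364157490366673541745 - 17136372497684*I*√34/198499364157490366673541745 ≈ -4.3091e-5 - 5.0338e-13*I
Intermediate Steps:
v(t, V) = I*√34 (v(t, V) = √(49 - 83) = √(-34) = I*√34)
1/(-23205 + (-42879/28226 + v(-148, -182)/21509)) = 1/(-23205 + (-42879/28226 + (I*√34)/21509)) = 1/(-23205 + (-42879*1/28226 + (I*√34)*(1/21509))) = 1/(-23205 + (-42879/28226 + I*√34/21509)) = 1/(-655027209/28226 + I*√34/21509)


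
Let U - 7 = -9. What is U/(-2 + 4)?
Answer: -1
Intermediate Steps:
U = -2 (U = 7 - 9 = -2)
U/(-2 + 4) = -2/(-2 + 4) = -2/2 = -2*1/2 = -1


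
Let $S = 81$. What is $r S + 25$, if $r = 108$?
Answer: $8773$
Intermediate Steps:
$r S + 25 = 108 \cdot 81 + 25 = 8748 + 25 = 8773$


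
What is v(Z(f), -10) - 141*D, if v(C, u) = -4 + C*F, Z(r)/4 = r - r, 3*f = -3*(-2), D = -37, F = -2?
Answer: 5213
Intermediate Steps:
f = 2 (f = (-3*(-2))/3 = (⅓)*6 = 2)
Z(r) = 0 (Z(r) = 4*(r - r) = 4*0 = 0)
v(C, u) = -4 - 2*C (v(C, u) = -4 + C*(-2) = -4 - 2*C)
v(Z(f), -10) - 141*D = (-4 - 2*0) - 141*(-37) = (-4 + 0) + 5217 = -4 + 5217 = 5213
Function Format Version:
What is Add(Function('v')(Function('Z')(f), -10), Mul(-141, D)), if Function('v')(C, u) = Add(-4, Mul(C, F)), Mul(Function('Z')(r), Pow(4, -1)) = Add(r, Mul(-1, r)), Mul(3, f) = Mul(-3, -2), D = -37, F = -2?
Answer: 5213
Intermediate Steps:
f = 2 (f = Mul(Rational(1, 3), Mul(-3, -2)) = Mul(Rational(1, 3), 6) = 2)
Function('Z')(r) = 0 (Function('Z')(r) = Mul(4, Add(r, Mul(-1, r))) = Mul(4, 0) = 0)
Function('v')(C, u) = Add(-4, Mul(-2, C)) (Function('v')(C, u) = Add(-4, Mul(C, -2)) = Add(-4, Mul(-2, C)))
Add(Function('v')(Function('Z')(f), -10), Mul(-141, D)) = Add(Add(-4, Mul(-2, 0)), Mul(-141, -37)) = Add(Add(-4, 0), 5217) = Add(-4, 5217) = 5213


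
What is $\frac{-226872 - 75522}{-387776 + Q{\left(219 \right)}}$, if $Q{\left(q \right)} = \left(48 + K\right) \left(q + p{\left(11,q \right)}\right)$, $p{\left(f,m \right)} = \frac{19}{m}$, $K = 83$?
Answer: $\frac{33112143}{39318782} \approx 0.84215$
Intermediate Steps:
$Q{\left(q \right)} = 131 q + \frac{2489}{q}$ ($Q{\left(q \right)} = \left(48 + 83\right) \left(q + \frac{19}{q}\right) = 131 \left(q + \frac{19}{q}\right) = 131 q + \frac{2489}{q}$)
$\frac{-226872 - 75522}{-387776 + Q{\left(219 \right)}} = \frac{-226872 - 75522}{-387776 + \left(131 \cdot 219 + \frac{2489}{219}\right)} = - \frac{302394}{-387776 + \left(28689 + 2489 \cdot \frac{1}{219}\right)} = - \frac{302394}{-387776 + \left(28689 + \frac{2489}{219}\right)} = - \frac{302394}{-387776 + \frac{6285380}{219}} = - \frac{302394}{- \frac{78637564}{219}} = \left(-302394\right) \left(- \frac{219}{78637564}\right) = \frac{33112143}{39318782}$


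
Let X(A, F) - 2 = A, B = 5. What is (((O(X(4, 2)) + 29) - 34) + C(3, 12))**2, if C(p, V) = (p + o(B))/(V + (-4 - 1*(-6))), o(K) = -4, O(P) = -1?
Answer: 7225/196 ≈ 36.862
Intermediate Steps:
X(A, F) = 2 + A
C(p, V) = (-4 + p)/(2 + V) (C(p, V) = (p - 4)/(V + (-4 - 1*(-6))) = (-4 + p)/(V + (-4 + 6)) = (-4 + p)/(V + 2) = (-4 + p)/(2 + V))
(((O(X(4, 2)) + 29) - 34) + C(3, 12))**2 = (((-1 + 29) - 34) + (-4 + 3)/(2 + 12))**2 = ((28 - 34) - 1/14)**2 = (-6 + (1/14)*(-1))**2 = (-6 - 1/14)**2 = (-85/14)**2 = 7225/196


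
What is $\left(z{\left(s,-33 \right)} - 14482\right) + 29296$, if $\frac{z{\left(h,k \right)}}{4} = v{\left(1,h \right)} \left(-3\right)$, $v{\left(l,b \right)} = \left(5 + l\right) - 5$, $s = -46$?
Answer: $14802$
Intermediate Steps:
$v{\left(l,b \right)} = l$
$z{\left(h,k \right)} = -12$ ($z{\left(h,k \right)} = 4 \cdot 1 \left(-3\right) = 4 \left(-3\right) = -12$)
$\left(z{\left(s,-33 \right)} - 14482\right) + 29296 = \left(-12 - 14482\right) + 29296 = -14494 + 29296 = 14802$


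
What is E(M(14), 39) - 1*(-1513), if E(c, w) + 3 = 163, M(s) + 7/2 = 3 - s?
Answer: 1673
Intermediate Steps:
M(s) = -½ - s (M(s) = -7/2 + (3 - s) = -½ - s)
E(c, w) = 160 (E(c, w) = -3 + 163 = 160)
E(M(14), 39) - 1*(-1513) = 160 - 1*(-1513) = 160 + 1513 = 1673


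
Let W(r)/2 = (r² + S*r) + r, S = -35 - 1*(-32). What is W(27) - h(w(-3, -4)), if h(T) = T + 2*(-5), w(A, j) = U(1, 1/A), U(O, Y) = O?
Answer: 1359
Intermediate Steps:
S = -3 (S = -35 + 32 = -3)
W(r) = -4*r + 2*r² (W(r) = 2*((r² - 3*r) + r) = 2*(r² - 2*r) = -4*r + 2*r²)
w(A, j) = 1
h(T) = -10 + T (h(T) = T - 10 = -10 + T)
W(27) - h(w(-3, -4)) = 2*27*(-2 + 27) - (-10 + 1) = 2*27*25 - 1*(-9) = 1350 + 9 = 1359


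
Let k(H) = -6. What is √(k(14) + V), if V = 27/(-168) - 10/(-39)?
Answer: I*√7040670/1092 ≈ 2.4299*I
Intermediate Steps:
V = 209/2184 (V = 27*(-1/168) - 10*(-1/39) = -9/56 + 10/39 = 209/2184 ≈ 0.095696)
√(k(14) + V) = √(-6 + 209/2184) = √(-12895/2184) = I*√7040670/1092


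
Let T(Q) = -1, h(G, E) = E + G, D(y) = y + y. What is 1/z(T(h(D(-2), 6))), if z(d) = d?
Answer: -1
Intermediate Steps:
D(y) = 2*y
1/z(T(h(D(-2), 6))) = 1/(-1) = -1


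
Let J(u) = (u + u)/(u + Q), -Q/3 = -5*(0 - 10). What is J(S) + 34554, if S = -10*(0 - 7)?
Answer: 138209/4 ≈ 34552.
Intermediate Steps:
S = 70 (S = -10*(-7) = 70)
Q = -150 (Q = -(-15)*(0 - 10) = -(-15)*(-10) = -3*50 = -150)
J(u) = 2*u/(-150 + u) (J(u) = (u + u)/(u - 150) = (2*u)/(-150 + u) = 2*u/(-150 + u))
J(S) + 34554 = 2*70/(-150 + 70) + 34554 = 2*70/(-80) + 34554 = 2*70*(-1/80) + 34554 = -7/4 + 34554 = 138209/4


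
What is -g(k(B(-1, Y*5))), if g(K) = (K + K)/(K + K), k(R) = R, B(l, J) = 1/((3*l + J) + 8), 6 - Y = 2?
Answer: -1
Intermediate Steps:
Y = 4 (Y = 6 - 1*2 = 6 - 2 = 4)
B(l, J) = 1/(8 + J + 3*l) (B(l, J) = 1/((J + 3*l) + 8) = 1/(8 + J + 3*l))
g(K) = 1 (g(K) = (2*K)/((2*K)) = (2*K)*(1/(2*K)) = 1)
-g(k(B(-1, Y*5))) = -1*1 = -1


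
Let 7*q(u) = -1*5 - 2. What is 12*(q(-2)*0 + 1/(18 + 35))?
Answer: 12/53 ≈ 0.22642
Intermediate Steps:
q(u) = -1 (q(u) = (-1*5 - 2)/7 = (-5 - 2)/7 = (⅐)*(-7) = -1)
12*(q(-2)*0 + 1/(18 + 35)) = 12*(-1*0 + 1/(18 + 35)) = 12*(0 + 1/53) = 12*(1/53) = 12/53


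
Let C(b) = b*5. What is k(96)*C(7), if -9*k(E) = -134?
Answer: 4690/9 ≈ 521.11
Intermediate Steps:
C(b) = 5*b
k(E) = 134/9 (k(E) = -⅑*(-134) = 134/9)
k(96)*C(7) = 134*(5*7)/9 = (134/9)*35 = 4690/9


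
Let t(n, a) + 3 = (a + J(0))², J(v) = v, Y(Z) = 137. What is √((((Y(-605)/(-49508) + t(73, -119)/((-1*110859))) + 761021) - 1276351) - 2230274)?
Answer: I*√20676194371382561113372305/2744203686 ≈ 1657.0*I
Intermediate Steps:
t(n, a) = -3 + a² (t(n, a) = -3 + (a + 0)² = -3 + a²)
√((((Y(-605)/(-49508) + t(73, -119)/((-1*110859))) + 761021) - 1276351) - 2230274) = √((((137/(-49508) + (-3 + (-119)²)/((-1*110859))) + 761021) - 1276351) - 2230274) = √((((137*(-1/49508) + (-3 + 14161)/(-110859)) + 761021) - 1276351) - 2230274) = √((((-137/49508 + 14158*(-1/110859)) + 761021) - 1276351) - 2230274) = √((((-137/49508 - 14158/110859) + 761021) - 1276351) - 2230274) = √(((-716121947/5488407372 + 761021) - 1276351) - 2230274) = √((4176792550524865/5488407372 - 1276351) - 2230274) = √(-2828341687134707/5488407372 - 2230274) = √(-15068993950314635/5488407372) = I*√20676194371382561113372305/2744203686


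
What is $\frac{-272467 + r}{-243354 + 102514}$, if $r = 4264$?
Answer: $\frac{268203}{140840} \approx 1.9043$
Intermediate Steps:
$\frac{-272467 + r}{-243354 + 102514} = \frac{-272467 + 4264}{-243354 + 102514} = - \frac{268203}{-140840} = \left(-268203\right) \left(- \frac{1}{140840}\right) = \frac{268203}{140840}$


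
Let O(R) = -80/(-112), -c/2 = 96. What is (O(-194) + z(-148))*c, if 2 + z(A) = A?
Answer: 200640/7 ≈ 28663.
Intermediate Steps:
c = -192 (c = -2*96 = -192)
z(A) = -2 + A
O(R) = 5/7 (O(R) = -80*(-1/112) = 5/7)
(O(-194) + z(-148))*c = (5/7 + (-2 - 148))*(-192) = (5/7 - 150)*(-192) = -1045/7*(-192) = 200640/7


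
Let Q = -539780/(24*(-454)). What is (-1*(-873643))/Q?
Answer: 2379803532/134945 ≈ 17635.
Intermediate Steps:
Q = 134945/2724 (Q = -539780/(-10896) = -539780*(-1/10896) = 134945/2724 ≈ 49.539)
(-1*(-873643))/Q = (-1*(-873643))/(134945/2724) = 873643*(2724/134945) = 2379803532/134945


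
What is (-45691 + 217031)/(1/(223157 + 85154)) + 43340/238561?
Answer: 12602224993944480/238561 ≈ 5.2826e+10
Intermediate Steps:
(-45691 + 217031)/(1/(223157 + 85154)) + 43340/238561 = 171340/(1/308311) + 43340*(1/238561) = 171340/(1/308311) + 43340/238561 = 171340*308311 + 43340/238561 = 52826006740 + 43340/238561 = 12602224993944480/238561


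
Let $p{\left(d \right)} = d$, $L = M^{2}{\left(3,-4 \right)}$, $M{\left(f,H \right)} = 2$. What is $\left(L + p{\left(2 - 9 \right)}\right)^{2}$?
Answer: $9$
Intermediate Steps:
$L = 4$ ($L = 2^{2} = 4$)
$\left(L + p{\left(2 - 9 \right)}\right)^{2} = \left(4 + \left(2 - 9\right)\right)^{2} = \left(4 - 7\right)^{2} = \left(-3\right)^{2} = 9$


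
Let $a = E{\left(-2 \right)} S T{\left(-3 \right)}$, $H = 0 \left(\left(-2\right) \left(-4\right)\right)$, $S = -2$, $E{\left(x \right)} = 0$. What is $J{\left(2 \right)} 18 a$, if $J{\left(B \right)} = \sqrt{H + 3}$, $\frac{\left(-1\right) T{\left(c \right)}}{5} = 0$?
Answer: $0$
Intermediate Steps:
$T{\left(c \right)} = 0$ ($T{\left(c \right)} = \left(-5\right) 0 = 0$)
$H = 0$ ($H = 0 \cdot 8 = 0$)
$a = 0$ ($a = 0 \left(-2\right) 0 = 0 \cdot 0 = 0$)
$J{\left(B \right)} = \sqrt{3}$ ($J{\left(B \right)} = \sqrt{0 + 3} = \sqrt{3}$)
$J{\left(2 \right)} 18 a = \sqrt{3} \cdot 18 \cdot 0 = 18 \sqrt{3} \cdot 0 = 0$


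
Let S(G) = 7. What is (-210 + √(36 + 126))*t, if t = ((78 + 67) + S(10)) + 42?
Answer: -40740 + 1746*√2 ≈ -38271.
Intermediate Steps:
t = 194 (t = ((78 + 67) + 7) + 42 = (145 + 7) + 42 = 152 + 42 = 194)
(-210 + √(36 + 126))*t = (-210 + √(36 + 126))*194 = (-210 + √162)*194 = (-210 + 9*√2)*194 = -40740 + 1746*√2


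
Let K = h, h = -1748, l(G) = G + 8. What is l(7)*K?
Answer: -26220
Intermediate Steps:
l(G) = 8 + G
K = -1748
l(7)*K = (8 + 7)*(-1748) = 15*(-1748) = -26220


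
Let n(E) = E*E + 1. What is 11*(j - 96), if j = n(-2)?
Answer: -1001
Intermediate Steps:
n(E) = 1 + E² (n(E) = E² + 1 = 1 + E²)
j = 5 (j = 1 + (-2)² = 1 + 4 = 5)
11*(j - 96) = 11*(5 - 96) = 11*(-91) = -1001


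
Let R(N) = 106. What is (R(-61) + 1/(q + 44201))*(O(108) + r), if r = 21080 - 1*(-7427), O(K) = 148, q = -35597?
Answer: 26134076375/8604 ≈ 3.0374e+6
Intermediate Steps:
r = 28507 (r = 21080 + 7427 = 28507)
(R(-61) + 1/(q + 44201))*(O(108) + r) = (106 + 1/(-35597 + 44201))*(148 + 28507) = (106 + 1/8604)*28655 = (912025/8604)*28655 = 26134076375/8604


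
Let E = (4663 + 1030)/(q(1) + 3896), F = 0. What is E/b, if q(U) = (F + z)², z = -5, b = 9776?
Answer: 5693/38331696 ≈ 0.00014852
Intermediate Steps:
q(U) = 25 (q(U) = (0 - 5)² = (-5)² = 25)
E = 5693/3921 (E = (4663 + 1030)/(25 + 3896) = 5693/3921 ≈ 1.4519)
E/b = (5693/3921)/9776 = (5693/3921)*(1/9776) = 5693/38331696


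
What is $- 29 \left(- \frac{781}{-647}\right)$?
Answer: $- \frac{22649}{647} \approx -35.006$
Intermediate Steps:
$- 29 \left(- \frac{781}{-647}\right) = - 29 \left(\left(-781\right) \left(- \frac{1}{647}\right)\right) = \left(-29\right) \frac{781}{647} = - \frac{22649}{647}$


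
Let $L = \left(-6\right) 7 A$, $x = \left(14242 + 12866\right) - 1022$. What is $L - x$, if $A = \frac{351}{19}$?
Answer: $- \frac{510376}{19} \approx -26862.0$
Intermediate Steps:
$A = \frac{351}{19}$ ($A = 351 \cdot \frac{1}{19} = \frac{351}{19} \approx 18.474$)
$x = 26086$ ($x = 27108 - 1022 = 26086$)
$L = - \frac{14742}{19}$ ($L = \left(-6\right) 7 \cdot \frac{351}{19} = \left(-42\right) \frac{351}{19} = - \frac{14742}{19} \approx -775.89$)
$L - x = - \frac{14742}{19} - 26086 = - \frac{510376}{19}$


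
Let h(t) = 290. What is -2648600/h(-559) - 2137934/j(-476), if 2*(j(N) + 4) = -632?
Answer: -11377557/4640 ≈ -2452.1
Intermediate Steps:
j(N) = -320 (j(N) = -4 + (1/2)*(-632) = -4 - 316 = -320)
-2648600/h(-559) - 2137934/j(-476) = -2648600/290 - 2137934/(-320) = -2648600*1/290 - 2137934*(-1/320) = -264860/29 + 1068967/160 = -11377557/4640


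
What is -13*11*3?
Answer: -429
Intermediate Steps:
-13*11*3 = -143*3 = -429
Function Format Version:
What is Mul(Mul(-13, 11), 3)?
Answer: -429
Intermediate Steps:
Mul(Mul(-13, 11), 3) = Mul(-143, 3) = -429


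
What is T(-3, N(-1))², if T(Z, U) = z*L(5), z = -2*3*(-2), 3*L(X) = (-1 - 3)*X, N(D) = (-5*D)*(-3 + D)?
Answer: 6400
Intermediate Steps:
N(D) = -5*D*(-3 + D)
L(X) = -4*X/3 (L(X) = ((-1 - 3)*X)/3 = (-4*X)/3 = -4*X/3)
z = 12 (z = -6*(-2) = 12)
T(Z, U) = -80 (T(Z, U) = 12*(-4/3*5) = 12*(-20/3) = -80)
T(-3, N(-1))² = (-80)² = 6400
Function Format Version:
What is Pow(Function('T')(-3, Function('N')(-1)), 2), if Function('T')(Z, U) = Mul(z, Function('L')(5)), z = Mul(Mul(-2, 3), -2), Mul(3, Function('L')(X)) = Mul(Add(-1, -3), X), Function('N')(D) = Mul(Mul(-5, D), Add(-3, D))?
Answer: 6400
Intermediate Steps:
Function('N')(D) = Mul(-5, D, Add(-3, D))
Function('L')(X) = Mul(Rational(-4, 3), X) (Function('L')(X) = Mul(Rational(1, 3), Mul(Add(-1, -3), X)) = Mul(Rational(1, 3), Mul(-4, X)) = Mul(Rational(-4, 3), X))
z = 12 (z = Mul(-6, -2) = 12)
Function('T')(Z, U) = -80 (Function('T')(Z, U) = Mul(12, Mul(Rational(-4, 3), 5)) = Mul(12, Rational(-20, 3)) = -80)
Pow(Function('T')(-3, Function('N')(-1)), 2) = Pow(-80, 2) = 6400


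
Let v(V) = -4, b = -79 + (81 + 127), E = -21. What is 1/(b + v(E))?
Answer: 1/125 ≈ 0.0080000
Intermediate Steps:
b = 129 (b = -79 + 208 = 129)
1/(b + v(E)) = 1/(129 - 4) = 1/125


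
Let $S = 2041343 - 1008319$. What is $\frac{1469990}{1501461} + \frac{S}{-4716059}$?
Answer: $\frac{5381514321346}{7080978662199} \approx 0.76$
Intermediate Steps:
$S = 1033024$ ($S = 2041343 - 1008319 = 1033024$)
$\frac{1469990}{1501461} + \frac{S}{-4716059} = \frac{1469990}{1501461} + \frac{1033024}{-4716059} = 1469990 \cdot \frac{1}{1501461} + 1033024 \left(- \frac{1}{4716059}\right) = \frac{1469990}{1501461} - \frac{1033024}{4716059} = \frac{5381514321346}{7080978662199}$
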